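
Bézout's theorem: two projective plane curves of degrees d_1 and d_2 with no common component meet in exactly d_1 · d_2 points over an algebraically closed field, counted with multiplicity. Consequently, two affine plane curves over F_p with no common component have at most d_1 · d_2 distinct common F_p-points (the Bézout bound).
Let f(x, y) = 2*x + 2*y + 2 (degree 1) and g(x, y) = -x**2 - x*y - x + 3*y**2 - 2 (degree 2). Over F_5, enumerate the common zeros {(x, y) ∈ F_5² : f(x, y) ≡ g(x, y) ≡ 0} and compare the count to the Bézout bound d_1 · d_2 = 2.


Common zeros: {(1, 3), (2, 2)}; count = 2; Bézout bound = 2.

deg(f) = 1, deg(g) = 2, so Bézout bound = 2.
Scan x ∈ F_5. For each x, list the y ∈ F_5 with f(x, y) ≡ 0 and those with g(x, y) ≡ 0 (mod 5); the common zeros in that column are the intersection.
  x = 0: f ≡ 0 at y ∈ {4}; g ≡ 0 at y ∈ {2, 3}; common: ∅.
  x = 1: f ≡ 0 at y ∈ {3}; g ≡ 0 at y ∈ {3, 4}; common: {3}.
  x = 2: f ≡ 0 at y ∈ {2}; g ≡ 0 at y ∈ {2}; common: {2}.
  x = 3: f ≡ 0 at y ∈ {1}; g ≡ 0 at y ∈ ∅; common: ∅.
  x = 4: f ≡ 0 at y ∈ {0}; g ≡ 0 at y ∈ {4}; common: ∅.
Collecting: common zeros = {(1, 3), (2, 2)}, so the count is 2.
Comparison with the Bézout bound: 2 ≤ 2 = deg(f)·deg(g), as expected for curves with no common component (the bound is attained).


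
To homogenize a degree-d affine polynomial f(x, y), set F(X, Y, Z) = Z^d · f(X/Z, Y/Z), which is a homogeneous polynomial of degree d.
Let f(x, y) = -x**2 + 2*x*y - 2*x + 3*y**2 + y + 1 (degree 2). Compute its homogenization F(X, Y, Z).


F(X, Y, Z) = -X**2 + 2*X*Y - 2*X*Z + 3*Y**2 + Y*Z + Z**2

deg(f) = 2.
Substitute x = X/Z, y = Y/Z into f, then multiply by Z^2.
  monomial -1·x^2·y^0 ↦ -1·X^2·Y^0·Z^0.
  monomial 2·x^1·y^1 ↦ 2·X^1·Y^1·Z^0.
  monomial -2·x^1·y^0 ↦ -2·X^1·Y^0·Z^1.
  monomial 3·x^0·y^2 ↦ 3·X^0·Y^2·Z^0.
  monomial 1·x^0·y^1 ↦ 1·X^0·Y^1·Z^1.
  monomial 1·x^0·y^0 ↦ 1·X^0·Y^0·Z^2.
Collecting: F(X, Y, Z) = -X**2 + 2*X*Y - 2*X*Z + 3*Y**2 + Y*Z + Z**2.


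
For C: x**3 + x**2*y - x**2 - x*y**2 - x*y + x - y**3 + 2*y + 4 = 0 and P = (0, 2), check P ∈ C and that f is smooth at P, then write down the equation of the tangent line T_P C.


Tangent line at P: -5*x - 10*y + 20 = 0.

Step 1: f(0, 2) = 0, so P lies on C.
Step 2: partial derivatives
  f_x(x, y) = 3*x**2 + 2*x*y - 2*x - y**2 - y + 1, f_y(x, y) = x**2 - 2*x*y - x - 3*y**2 + 2.
  f_x(P) = -5, f_y(P) = -10 (gradient nonzero, so P is smooth).
Step 3: tangent line at P: -5·(x − 0) + -10·(y − 2) = 0.
Expanding: -5*x - 10*y + 20 = 0.


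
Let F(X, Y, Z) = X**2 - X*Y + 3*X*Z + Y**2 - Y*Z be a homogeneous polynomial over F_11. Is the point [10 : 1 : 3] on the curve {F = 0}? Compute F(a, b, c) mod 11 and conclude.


F(10,1,3) ≡ 2 (mod 11); P is NOT on the curve.

Evaluate F(10, 1, 3) term-by-term (mod 11).
  X**2 ↦ 1·100·1·1 = 100
  -X*Y ↦ -1·10·1·1 = -10
  3*X*Z ↦ 3·10·1·3 = 90
  Y**2 ↦ 1·1·1·1 = 1
  -Y*Z ↦ -1·1·1·3 = -3
Sum: F(10, 1, 3) = (100) + (-10) + (90) + (1) + (-3) = 178.
Reducing mod 11: 178 ≡ 2 (mod 11).
Since F(a, b, c) ≡ 2 ≠ 0 (mod 11), P does NOT lie on the curve.


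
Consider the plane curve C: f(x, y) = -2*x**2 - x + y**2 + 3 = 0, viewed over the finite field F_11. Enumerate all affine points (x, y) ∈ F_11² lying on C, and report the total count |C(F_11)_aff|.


Affine F_11-points: {(1, 0), (4, 0), (6, 3), (6, 8), (7, 5), (7, 6), (8, 1), (8, 10), (9, 5), (9, 6), (10, 3), (10, 8)}; count = 12.

For each of the 121 pairs (x, y) ∈ F_11², evaluate f(x, y) mod 11. Record the zeros.
  x = 0: [0↦3, 1↦4, 2↦7, 3↦1, 4↦8, 5↦6, 6↦6, 7↦8, 8↦1, 9↦7, 10↦4]  zeros at y ∈ ∅
  x = 1: [0↦0, 1↦1, 2↦4, 3↦9, 4↦5, 5↦3, 6↦3, 7↦5, 8↦9, 9↦4, 10↦1]  zeros at y ∈ {0}
  x = 2: [0↦4, 1↦5, 2↦8, 3↦2, 4↦9, 5↦7, 6↦7, 7↦9, 8↦2, 9↦8, 10↦5]  zeros at y ∈ ∅
  x = 3: [0↦4, 1↦5, 2↦8, 3↦2, 4↦9, 5↦7, 6↦7, 7↦9, 8↦2, 9↦8, 10↦5]  zeros at y ∈ ∅
  x = 4: [0↦0, 1↦1, 2↦4, 3↦9, 4↦5, 5↦3, 6↦3, 7↦5, 8↦9, 9↦4, 10↦1]  zeros at y ∈ {0}
  x = 5: [0↦3, 1↦4, 2↦7, 3↦1, 4↦8, 5↦6, 6↦6, 7↦8, 8↦1, 9↦7, 10↦4]  zeros at y ∈ ∅
  x = 6: [0↦2, 1↦3, 2↦6, 3↦0, 4↦7, 5↦5, 6↦5, 7↦7, 8↦0, 9↦6, 10↦3]  zeros at y ∈ {3, 8}
  x = 7: [0↦8, 1↦9, 2↦1, 3↦6, 4↦2, 5↦0, 6↦0, 7↦2, 8↦6, 9↦1, 10↦9]  zeros at y ∈ {5, 6}
  x = 8: [0↦10, 1↦0, 2↦3, 3↦8, 4↦4, 5↦2, 6↦2, 7↦4, 8↦8, 9↦3, 10↦0]  zeros at y ∈ {1, 10}
  x = 9: [0↦8, 1↦9, 2↦1, 3↦6, 4↦2, 5↦0, 6↦0, 7↦2, 8↦6, 9↦1, 10↦9]  zeros at y ∈ {5, 6}
  x = 10: [0↦2, 1↦3, 2↦6, 3↦0, 4↦7, 5↦5, 6↦5, 7↦7, 8↦0, 9↦6, 10↦3]  zeros at y ∈ {3, 8}
Collecting zeros: affine points = {(1, 0), (4, 0), (6, 3), (6, 8), (7, 5), (7, 6), (8, 1), (8, 10), (9, 5), (9, 6), (10, 3), (10, 8)}.
Total count |C(F_11)_aff| = 12.


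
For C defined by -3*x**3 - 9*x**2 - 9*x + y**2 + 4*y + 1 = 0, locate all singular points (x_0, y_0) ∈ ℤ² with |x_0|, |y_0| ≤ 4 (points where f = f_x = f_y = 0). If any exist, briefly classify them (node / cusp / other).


Singular points: {(-1, -2)}; classification: cusp.

Compute partial derivatives:
  f_x = -9*x**2 - 18*x - 9.
  f_y = 2*y + 4.
Scan x_0 ∈ {−4, ..., 4}. For each x_0, f_y(x_0, y) is a polynomial in y; find its integer roots y ∈ {−4, ..., 4}, then test f_x and f at those candidates.
  x = -4: f_y(-4, y) = 2*y + 4; vanishes at y ∈ {-2}. (-4, -2): f_x = -81 ≠ 0.
  x = -3: f_y(-3, y) = 2*y + 4; vanishes at y ∈ {-2}. (-3, -2): f_x = -36 ≠ 0.
  x = -2: f_y(-2, y) = 2*y + 4; vanishes at y ∈ {-2}. (-2, -2): f_x = -9 ≠ 0.
  x = -1: f_y(-1, y) = 2*y + 4; vanishes at y ∈ {-2}. (-1, -2): f_x = 0, f = 0 — SINGULAR.
  x = 0: f_y(0, y) = 2*y + 4; vanishes at y ∈ {-2}. (0, -2): f_x = -9 ≠ 0.
  x = 1: f_y(1, y) = 2*y + 4; vanishes at y ∈ {-2}. (1, -2): f_x = -36 ≠ 0.
  x = 2: f_y(2, y) = 2*y + 4; vanishes at y ∈ {-2}. (2, -2): f_x = -81 ≠ 0.
  x = 3: f_y(3, y) = 2*y + 4; vanishes at y ∈ {-2}. (3, -2): f_x = -144 ≠ 0.
  x = 4: f_y(4, y) = 2*y + 4; vanishes at y ∈ {-2}. (4, -2): f_x = -225 ≠ 0.
Only singular point on the grid: (-1, -2).
Classify: substitute x = -1 + u, y = -2 + v and expand: f = -3*u**3 + v**2.
No constant or linear terms (consistent with a singular point). Quadratic part: v**2. Cubic part: -3*u**3.
The quadratic part v**2 is a perfect square, so there is a single (double) tangent line v = 0, i.e. y = -2. Restricting the cubic part to that line (v = 0) leaves -3*u**3 ≠ 0, so f is not divisible by v and the branch is v² ≈ 3*u**3 to lowest order — this is a cusp.
Classification: cusp.


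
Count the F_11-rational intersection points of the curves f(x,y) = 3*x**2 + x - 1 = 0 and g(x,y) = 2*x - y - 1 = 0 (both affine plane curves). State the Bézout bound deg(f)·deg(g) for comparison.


Common zeros: ∅; count = 0; Bézout bound = 2.

deg(f) = 2, deg(g) = 1, so Bézout bound = 2.
Scan x ∈ F_11. For each x, list the y ∈ F_11 with f(x, y) ≡ 0 and those with g(x, y) ≡ 0 (mod 11); the common zeros in that column are the intersection.
  x = 0: f ≡ 0 at y ∈ ∅; g ≡ 0 at y ∈ {10}; common: ∅.
  x = 1: f ≡ 0 at y ∈ ∅; g ≡ 0 at y ∈ {1}; common: ∅.
  x = 2: f ≡ 0 at y ∈ ∅; g ≡ 0 at y ∈ {3}; common: ∅.
  x = 3: f ≡ 0 at y ∈ ∅; g ≡ 0 at y ∈ {5}; common: ∅.
  x = 4: f ≡ 0 at y ∈ ∅; g ≡ 0 at y ∈ {7}; common: ∅.
  x = 5: f ≡ 0 at y ∈ ∅; g ≡ 0 at y ∈ {9}; common: ∅.
  x = 6: f ≡ 0 at y ∈ ∅; g ≡ 0 at y ∈ {0}; common: ∅.
  x = 7: f ≡ 0 at y ∈ ∅; g ≡ 0 at y ∈ {2}; common: ∅.
  x = 8: f ≡ 0 at y ∈ ∅; g ≡ 0 at y ∈ {4}; common: ∅.
  x = 9: f ≡ 0 at y ∈ ∅; g ≡ 0 at y ∈ {6}; common: ∅.
  x = 10: f ≡ 0 at y ∈ ∅; g ≡ 0 at y ∈ {8}; common: ∅.
Collecting: common zeros = ∅, so the count is 0.
Comparison with the Bézout bound: 0 ≤ 2 = deg(f)·deg(g), as expected for curves with no common component (the affine F_11-count falls short of the bound because intersections may lie at infinity, over extension fields, or carry multiplicity).


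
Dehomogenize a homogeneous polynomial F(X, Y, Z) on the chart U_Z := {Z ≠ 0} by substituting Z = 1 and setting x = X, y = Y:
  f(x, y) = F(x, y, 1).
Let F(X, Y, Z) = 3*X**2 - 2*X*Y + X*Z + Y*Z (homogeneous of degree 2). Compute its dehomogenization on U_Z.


f(x, y) = 3*x**2 - 2*x*y + x + y

On U_Z we set Z = 1. Each monomial c·X^i·Y^j·Z^k in F becomes c·x^i·y^j·1^k = c·x^i·y^j.
Substituting Z = 1: F(X, Y, 1) = 3*x**2 - 2*x*y + x + y.
Note: deg(f) ≤ deg(F) = 2; strict inequality happens when F is divisible by Z (lost terms).


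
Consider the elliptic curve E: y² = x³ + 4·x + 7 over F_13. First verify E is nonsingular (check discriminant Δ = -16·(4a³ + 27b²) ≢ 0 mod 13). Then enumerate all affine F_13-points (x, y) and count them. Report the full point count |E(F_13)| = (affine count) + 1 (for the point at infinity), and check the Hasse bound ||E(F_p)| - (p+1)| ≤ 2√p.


Affine points = {(1, 5), (1, 8), (2, 6), (2, 7), (4, 3), (4, 10), (5, 3), (5, 10), (6, 0), (7, 1), (7, 12), (11, 2), (11, 11)}; affine count = 13; |E(F_13)| = 14.

Discriminant check: Δ ∝ 4a³ + 27b² = 4·4³ + 27·7² = 4·64 + 27·49 ≡ 6 (mod 13). Nonzero ⇒ E is nonsingular.
For each x ∈ F_13, compute rhs = x³ + 4·x + 7 mod 13, then count y ∈ F_13 with y² ≡ rhs.
  x = 0: rhs = 7, matching y values: none (0 points).
  x = 1: rhs = 12, matching y values: 5, 8 (2 points).
  x = 2: rhs = 10, matching y values: 6, 7 (2 points).
  x = 3: rhs = 7, matching y values: none (0 points).
  x = 4: rhs = 9, matching y values: 3, 10 (2 points).
  x = 5: rhs = 9, matching y values: 3, 10 (2 points).
  x = 6: rhs = 0, matching y values: 0 (1 points).
  x = 7: rhs = 1, matching y values: 1, 12 (2 points).
  x = 8: rhs = 5, matching y values: none (0 points).
  x = 9: rhs = 5, matching y values: none (0 points).
  x = 10: rhs = 7, matching y values: none (0 points).
  x = 11: rhs = 4, matching y values: 2, 11 (2 points).
  x = 12: rhs = 2, matching y values: none (0 points).
Total affine count: 13.
Full point count |E(F_13)| = 13 + 1 = 14.
Hasse bound: |14 − (13+1)| = |0| = 0 ≤ 2√13 ≈ 7.2111 ✓.


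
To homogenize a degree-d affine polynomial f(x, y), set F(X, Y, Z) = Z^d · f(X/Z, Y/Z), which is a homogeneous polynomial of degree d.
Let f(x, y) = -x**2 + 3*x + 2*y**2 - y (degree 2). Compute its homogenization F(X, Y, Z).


F(X, Y, Z) = -X**2 + 3*X*Z + 2*Y**2 - Y*Z

deg(f) = 2.
Substitute x = X/Z, y = Y/Z into f, then multiply by Z^2.
  monomial -1·x^2·y^0 ↦ -1·X^2·Y^0·Z^0.
  monomial 3·x^1·y^0 ↦ 3·X^1·Y^0·Z^1.
  monomial 2·x^0·y^2 ↦ 2·X^0·Y^2·Z^0.
  monomial -1·x^0·y^1 ↦ -1·X^0·Y^1·Z^1.
Collecting: F(X, Y, Z) = -X**2 + 3*X*Z + 2*Y**2 - Y*Z.


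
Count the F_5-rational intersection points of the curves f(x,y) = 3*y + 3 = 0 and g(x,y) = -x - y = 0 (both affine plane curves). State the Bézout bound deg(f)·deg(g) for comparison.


Common zeros: {(1, 4)}; count = 1; Bézout bound = 1.

deg(f) = 1, deg(g) = 1, so Bézout bound = 1.
Scan x ∈ F_5. For each x, list the y ∈ F_5 with f(x, y) ≡ 0 and those with g(x, y) ≡ 0 (mod 5); the common zeros in that column are the intersection.
  x = 0: f ≡ 0 at y ∈ {4}; g ≡ 0 at y ∈ {0}; common: ∅.
  x = 1: f ≡ 0 at y ∈ {4}; g ≡ 0 at y ∈ {4}; common: {4}.
  x = 2: f ≡ 0 at y ∈ {4}; g ≡ 0 at y ∈ {3}; common: ∅.
  x = 3: f ≡ 0 at y ∈ {4}; g ≡ 0 at y ∈ {2}; common: ∅.
  x = 4: f ≡ 0 at y ∈ {4}; g ≡ 0 at y ∈ {1}; common: ∅.
Collecting: common zeros = {(1, 4)}, so the count is 1.
Comparison with the Bézout bound: 1 ≤ 1 = deg(f)·deg(g), as expected for curves with no common component (the bound is attained).


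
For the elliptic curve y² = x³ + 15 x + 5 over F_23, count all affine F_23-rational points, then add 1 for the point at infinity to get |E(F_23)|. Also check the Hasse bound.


Affine points = {(3, 10), (3, 13), (6, 9), (6, 14), (7, 4), (7, 19), (8, 4), (8, 19), (9, 8), (9, 15), (11, 11), (11, 12), (12, 2), (12, 21), (18, 9), (18, 14), (20, 5), (20, 18), (21, 6), (21, 17), (22, 9), (22, 14)}; affine count = 22; |E(F_23)| = 23.

Discriminant check: Δ ∝ 4a³ + 27b² = 4·15³ + 27·5² = 4·3375 + 27·25 ≡ 7 (mod 23). Nonzero ⇒ E is nonsingular.
For each x ∈ F_23, compute rhs = x³ + 15·x + 5 mod 23, then count y ∈ F_23 with y² ≡ rhs.
  x = 0: rhs = 5, matching y values: none (0 points).
  x = 1: rhs = 21, matching y values: none (0 points).
  x = 2: rhs = 20, matching y values: none (0 points).
  x = 3: rhs = 8, matching y values: 10, 13 (2 points).
  x = 4: rhs = 14, matching y values: none (0 points).
  x = 5: rhs = 21, matching y values: none (0 points).
  x = 6: rhs = 12, matching y values: 9, 14 (2 points).
  x = 7: rhs = 16, matching y values: 4, 19 (2 points).
  x = 8: rhs = 16, matching y values: 4, 19 (2 points).
  x = 9: rhs = 18, matching y values: 8, 15 (2 points).
  x = 10: rhs = 5, matching y values: none (0 points).
  x = 11: rhs = 6, matching y values: 11, 12 (2 points).
  x = 12: rhs = 4, matching y values: 2, 21 (2 points).
  x = 13: rhs = 5, matching y values: none (0 points).
  x = 14: rhs = 15, matching y values: none (0 points).
  x = 15: rhs = 17, matching y values: none (0 points).
  x = 16: rhs = 17, matching y values: none (0 points).
  x = 17: rhs = 21, matching y values: none (0 points).
  x = 18: rhs = 12, matching y values: 9, 14 (2 points).
  x = 19: rhs = 19, matching y values: none (0 points).
  x = 20: rhs = 2, matching y values: 5, 18 (2 points).
  x = 21: rhs = 13, matching y values: 6, 17 (2 points).
  x = 22: rhs = 12, matching y values: 9, 14 (2 points).
Total affine count: 22.
Full point count |E(F_23)| = 22 + 1 = 23.
Hasse bound: |23 − (23+1)| = |-1| = 1 ≤ 2√23 ≈ 9.5917 ✓.


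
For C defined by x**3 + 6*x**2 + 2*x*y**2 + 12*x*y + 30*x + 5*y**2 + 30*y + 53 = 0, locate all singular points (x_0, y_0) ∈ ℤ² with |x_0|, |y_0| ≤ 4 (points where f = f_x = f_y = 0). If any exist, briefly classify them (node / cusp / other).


Singular points: {(-2, -3)}; classification: cusp.

Compute partial derivatives:
  f_x = 3*x**2 + 12*x + 2*y**2 + 12*y + 30.
  f_y = 4*x*y + 12*x + 10*y + 30.
Scan x_0 ∈ {−4, ..., 4}. For each x_0, f_y(x_0, y) is a polynomial in y; find its integer roots y ∈ {−4, ..., 4}, then test f_x and f at those candidates.
  x = -4: f_y(-4, y) = -6*y - 18; vanishes at y ∈ {-3}. (-4, -3): f_x = 12 ≠ 0.
  x = -3: f_y(-3, y) = -2*y - 6; vanishes at y ∈ {-3}. (-3, -3): f_x = 3 ≠ 0.
  x = -2: f_y(-2, y) = 2*y + 6; vanishes at y ∈ {-3}. (-2, -3): f_x = 0, f = 0 — SINGULAR.
  x = -1: f_y(-1, y) = 6*y + 18; vanishes at y ∈ {-3}. (-1, -3): f_x = 3 ≠ 0.
  x = 0: f_y(0, y) = 10*y + 30; vanishes at y ∈ {-3}. (0, -3): f_x = 12 ≠ 0.
  x = 1: f_y(1, y) = 14*y + 42; vanishes at y ∈ {-3}. (1, -3): f_x = 27 ≠ 0.
  x = 2: f_y(2, y) = 18*y + 54; vanishes at y ∈ {-3}. (2, -3): f_x = 48 ≠ 0.
  x = 3: f_y(3, y) = 22*y + 66; vanishes at y ∈ {-3}. (3, -3): f_x = 75 ≠ 0.
  x = 4: f_y(4, y) = 26*y + 78; vanishes at y ∈ {-3}. (4, -3): f_x = 108 ≠ 0.
Only singular point on the grid: (-2, -3).
Classify: substitute x = -2 + u, y = -3 + v and expand: f = u**3 + 2*u*v**2 + v**2.
No constant or linear terms (consistent with a singular point). Quadratic part: v**2. Cubic part: u**3 + 2*u*v**2.
The quadratic part v**2 is a perfect square, so there is a single (double) tangent line v = 0, i.e. y = -3. Restricting the cubic part to that line (v = 0) leaves u**3 ≠ 0, so f is not divisible by v and the branch is v² ≈ -u**3 to lowest order — this is a cusp.
Classification: cusp.


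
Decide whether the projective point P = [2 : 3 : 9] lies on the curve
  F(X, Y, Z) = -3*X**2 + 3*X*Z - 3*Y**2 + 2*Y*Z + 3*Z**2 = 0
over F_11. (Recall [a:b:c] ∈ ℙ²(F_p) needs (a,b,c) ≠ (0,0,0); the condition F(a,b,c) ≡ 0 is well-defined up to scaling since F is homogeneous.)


F(2,3,9) ≡ 4 (mod 11); P is NOT on the curve.

Evaluate F(2, 3, 9) term-by-term (mod 11).
  -3*X**2 ↦ -3·4·1·1 = -12
  3*X*Z ↦ 3·2·1·9 = 54
  -3*Y**2 ↦ -3·1·9·1 = -27
  2*Y*Z ↦ 2·1·3·9 = 54
  3*Z**2 ↦ 3·1·1·81 = 243
Sum: F(2, 3, 9) = (-12) + (54) + (-27) + (54) + (243) = 312.
Reducing mod 11: 312 ≡ 4 (mod 11).
Since F(a, b, c) ≡ 4 ≠ 0 (mod 11), P does NOT lie on the curve.


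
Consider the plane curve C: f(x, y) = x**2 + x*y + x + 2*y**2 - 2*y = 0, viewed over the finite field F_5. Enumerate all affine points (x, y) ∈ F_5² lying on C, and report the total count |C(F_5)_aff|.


Affine F_5-points: {(0, 0), (0, 1), (1, 4), (3, 1), (4, 0), (4, 4)}; count = 6.

For each of the 25 pairs (x, y) ∈ F_5², evaluate f(x, y) mod 5. Record the zeros.
  x = 0: [0↦0, 1↦0, 2↦4, 3↦2, 4↦4]  zeros at y ∈ {0, 1}
  x = 1: [0↦2, 1↦3, 2↦3, 3↦2, 4↦0]  zeros at y ∈ {4}
  x = 2: [0↦1, 1↦3, 2↦4, 3↦4, 4↦3]  zeros at y ∈ ∅
  x = 3: [0↦2, 1↦0, 2↦2, 3↦3, 4↦3]  zeros at y ∈ {1}
  x = 4: [0↦0, 1↦4, 2↦2, 3↦4, 4↦0]  zeros at y ∈ {0, 4}
Collecting zeros: affine points = {(0, 0), (0, 1), (1, 4), (3, 1), (4, 0), (4, 4)}.
Total count |C(F_5)_aff| = 6.


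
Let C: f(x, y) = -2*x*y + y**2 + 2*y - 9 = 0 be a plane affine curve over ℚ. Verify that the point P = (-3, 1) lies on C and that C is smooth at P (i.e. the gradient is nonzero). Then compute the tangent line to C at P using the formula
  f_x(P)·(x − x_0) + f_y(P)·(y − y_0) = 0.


Tangent line at P: -2*x + 10*y - 16 = 0.

Step 1: f(-3, 1) = 0, so P lies on C.
Step 2: partial derivatives
  f_x(x, y) = -2*y, f_y(x, y) = -2*x + 2*y + 2.
  f_x(P) = -2, f_y(P) = 10 (gradient nonzero, so P is smooth).
Step 3: tangent line at P: -2·(x − -3) + 10·(y − 1) = 0.
Expanding: -2*x + 10*y - 16 = 0.


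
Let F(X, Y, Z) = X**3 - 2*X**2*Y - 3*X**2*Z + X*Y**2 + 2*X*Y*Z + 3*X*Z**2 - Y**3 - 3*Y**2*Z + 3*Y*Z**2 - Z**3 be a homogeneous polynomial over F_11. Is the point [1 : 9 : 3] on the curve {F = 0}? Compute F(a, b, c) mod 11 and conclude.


F(1,9,3) ≡ 5 (mod 11); P is NOT on the curve.

Evaluate F(1, 9, 3) term-by-term (mod 11).
  X**3 ↦ 1·1·1·1 = 1
  -2*X**2*Y ↦ -2·1·9·1 = -18
  -3*X**2*Z ↦ -3·1·1·3 = -9
  X*Y**2 ↦ 1·1·81·1 = 81
  2*X*Y*Z ↦ 2·1·9·3 = 54
  3*X*Z**2 ↦ 3·1·1·9 = 27
  -Y**3 ↦ -1·1·729·1 = -729
  -3*Y**2*Z ↦ -3·1·81·3 = -729
  3*Y*Z**2 ↦ 3·1·9·9 = 243
  -Z**3 ↦ -1·1·1·27 = -27
Sum: F(1, 9, 3) = (1) + (-18) + (-9) + (81) + (54) + (27) + (-729) + (-729) + (243) + (-27) = -1106.
Reducing mod 11: -1106 ≡ 5 (mod 11).
Since F(a, b, c) ≡ 5 ≠ 0 (mod 11), P does NOT lie on the curve.


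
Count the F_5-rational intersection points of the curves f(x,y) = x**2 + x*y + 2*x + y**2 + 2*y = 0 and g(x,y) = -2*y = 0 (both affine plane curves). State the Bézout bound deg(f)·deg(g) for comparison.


Common zeros: {(0, 0), (3, 0)}; count = 2; Bézout bound = 2.

deg(f) = 2, deg(g) = 1, so Bézout bound = 2.
Scan x ∈ F_5. For each x, list the y ∈ F_5 with f(x, y) ≡ 0 and those with g(x, y) ≡ 0 (mod 5); the common zeros in that column are the intersection.
  x = 0: f ≡ 0 at y ∈ {0, 3}; g ≡ 0 at y ∈ {0}; common: {0}.
  x = 1: f ≡ 0 at y ∈ ∅; g ≡ 0 at y ∈ {0}; common: ∅.
  x = 2: f ≡ 0 at y ∈ {2, 4}; g ≡ 0 at y ∈ {0}; common: ∅.
  x = 3: f ≡ 0 at y ∈ {0}; g ≡ 0 at y ∈ {0}; common: {0}.
  x = 4: f ≡ 0 at y ∈ {2}; g ≡ 0 at y ∈ {0}; common: ∅.
Collecting: common zeros = {(0, 0), (3, 0)}, so the count is 2.
Comparison with the Bézout bound: 2 ≤ 2 = deg(f)·deg(g), as expected for curves with no common component (the bound is attained).


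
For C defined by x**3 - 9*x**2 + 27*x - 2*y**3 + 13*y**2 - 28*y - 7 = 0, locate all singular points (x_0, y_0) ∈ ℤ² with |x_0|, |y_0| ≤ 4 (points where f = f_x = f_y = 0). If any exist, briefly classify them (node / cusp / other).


Singular points: {(3, 2)}; classification: cusp.

Compute partial derivatives:
  f_x = 3*x**2 - 18*x + 27.
  f_y = -6*y**2 + 26*y - 28.
Scan x_0 ∈ {−4, ..., 4}. For each x_0, f_y(x_0, y) is a polynomial in y; find its integer roots y ∈ {−4, ..., 4}, then test f_x and f at those candidates.
  x = -4: f_y(-4, y) = -6*y**2 + 26*y - 28; vanishes at y ∈ {2}. (-4, 2): f_x = 147 ≠ 0.
  x = -3: f_y(-3, y) = -6*y**2 + 26*y - 28; vanishes at y ∈ {2}. (-3, 2): f_x = 108 ≠ 0.
  x = -2: f_y(-2, y) = -6*y**2 + 26*y - 28; vanishes at y ∈ {2}. (-2, 2): f_x = 75 ≠ 0.
  x = -1: f_y(-1, y) = -6*y**2 + 26*y - 28; vanishes at y ∈ {2}. (-1, 2): f_x = 48 ≠ 0.
  x = 0: f_y(0, y) = -6*y**2 + 26*y - 28; vanishes at y ∈ {2}. (0, 2): f_x = 27 ≠ 0.
  x = 1: f_y(1, y) = -6*y**2 + 26*y - 28; vanishes at y ∈ {2}. (1, 2): f_x = 12 ≠ 0.
  x = 2: f_y(2, y) = -6*y**2 + 26*y - 28; vanishes at y ∈ {2}. (2, 2): f_x = 3 ≠ 0.
  x = 3: f_y(3, y) = -6*y**2 + 26*y - 28; vanishes at y ∈ {2}. (3, 2): f_x = 0, f = 0 — SINGULAR.
  x = 4: f_y(4, y) = -6*y**2 + 26*y - 28; vanishes at y ∈ {2}. (4, 2): f_x = 3 ≠ 0.
Only singular point on the grid: (3, 2).
Classify: substitute x = 3 + u, y = 2 + v and expand: f = u**3 - 2*v**3 + v**2.
No constant or linear terms (consistent with a singular point). Quadratic part: v**2. Cubic part: u**3 - 2*v**3.
The quadratic part v**2 is a perfect square, so there is a single (double) tangent line v = 0, i.e. y = 2. Restricting the cubic part to that line (v = 0) leaves u**3 ≠ 0, so f is not divisible by v and the branch is v² ≈ -u**3 to lowest order — this is a cusp.
Classification: cusp.


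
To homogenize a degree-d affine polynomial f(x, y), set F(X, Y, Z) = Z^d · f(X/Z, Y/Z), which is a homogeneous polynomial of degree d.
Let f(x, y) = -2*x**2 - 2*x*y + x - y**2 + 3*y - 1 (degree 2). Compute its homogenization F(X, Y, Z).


F(X, Y, Z) = -2*X**2 - 2*X*Y + X*Z - Y**2 + 3*Y*Z - Z**2

deg(f) = 2.
Substitute x = X/Z, y = Y/Z into f, then multiply by Z^2.
  monomial -2·x^2·y^0 ↦ -2·X^2·Y^0·Z^0.
  monomial -2·x^1·y^1 ↦ -2·X^1·Y^1·Z^0.
  monomial 1·x^1·y^0 ↦ 1·X^1·Y^0·Z^1.
  monomial -1·x^0·y^2 ↦ -1·X^0·Y^2·Z^0.
  monomial 3·x^0·y^1 ↦ 3·X^0·Y^1·Z^1.
  monomial -1·x^0·y^0 ↦ -1·X^0·Y^0·Z^2.
Collecting: F(X, Y, Z) = -2*X**2 - 2*X*Y + X*Z - Y**2 + 3*Y*Z - Z**2.


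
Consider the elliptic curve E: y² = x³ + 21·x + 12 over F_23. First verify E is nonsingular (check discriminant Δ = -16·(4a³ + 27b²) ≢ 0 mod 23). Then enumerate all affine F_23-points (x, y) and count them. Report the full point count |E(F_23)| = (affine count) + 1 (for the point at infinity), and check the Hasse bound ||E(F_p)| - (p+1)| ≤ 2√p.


Affine points = {(0, 9), (0, 14), (2, 4), (2, 19), (5, 9), (5, 14), (6, 3), (6, 20), (8, 5), (8, 18), (10, 7), (10, 16), (18, 9), (18, 14), (19, 5), (19, 18), (21, 10), (21, 13), (22, 6), (22, 17)}; affine count = 20; |E(F_23)| = 21.

Discriminant check: Δ ∝ 4a³ + 27b² = 4·21³ + 27·12² = 4·9261 + 27·144 ≡ 15 (mod 23). Nonzero ⇒ E is nonsingular.
For each x ∈ F_23, compute rhs = x³ + 21·x + 12 mod 23, then count y ∈ F_23 with y² ≡ rhs.
  x = 0: rhs = 12, matching y values: 9, 14 (2 points).
  x = 1: rhs = 11, matching y values: none (0 points).
  x = 2: rhs = 16, matching y values: 4, 19 (2 points).
  x = 3: rhs = 10, matching y values: none (0 points).
  x = 4: rhs = 22, matching y values: none (0 points).
  x = 5: rhs = 12, matching y values: 9, 14 (2 points).
  x = 6: rhs = 9, matching y values: 3, 20 (2 points).
  x = 7: rhs = 19, matching y values: none (0 points).
  x = 8: rhs = 2, matching y values: 5, 18 (2 points).
  x = 9: rhs = 10, matching y values: none (0 points).
  x = 10: rhs = 3, matching y values: 7, 16 (2 points).
  x = 11: rhs = 10, matching y values: none (0 points).
  x = 12: rhs = 14, matching y values: none (0 points).
  x = 13: rhs = 21, matching y values: none (0 points).
  x = 14: rhs = 14, matching y values: none (0 points).
  x = 15: rhs = 22, matching y values: none (0 points).
  x = 16: rhs = 5, matching y values: none (0 points).
  x = 17: rhs = 15, matching y values: none (0 points).
  x = 18: rhs = 12, matching y values: 9, 14 (2 points).
  x = 19: rhs = 2, matching y values: 5, 18 (2 points).
  x = 20: rhs = 14, matching y values: none (0 points).
  x = 21: rhs = 8, matching y values: 10, 13 (2 points).
  x = 22: rhs = 13, matching y values: 6, 17 (2 points).
Total affine count: 20.
Full point count |E(F_23)| = 20 + 1 = 21.
Hasse bound: |21 − (23+1)| = |-3| = 3 ≤ 2√23 ≈ 9.5917 ✓.


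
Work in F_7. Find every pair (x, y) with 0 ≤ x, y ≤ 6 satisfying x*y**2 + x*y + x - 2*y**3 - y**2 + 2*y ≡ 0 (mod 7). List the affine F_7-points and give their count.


Affine F_7-points: {(0, 0), (1, 6), (2, 5), (5, 1), (6, 3)}; count = 5.

For each of the 49 pairs (x, y) ∈ F_7², evaluate f(x, y) mod 7. Record the zeros.
  x = 0: [0↦0, 1↦6, 2↦5, 3↦6, 4↦4, 5↦1, 6↦6]  zeros at y ∈ {0}
  x = 1: [0↦1, 1↦2, 2↦5, 3↦5, 4↦4, 5↦4, 6↦0]  zeros at y ∈ {6}
  x = 2: [0↦2, 1↦5, 2↦5, 3↦4, 4↦4, 5↦0, 6↦1]  zeros at y ∈ {5}
  x = 3: [0↦3, 1↦1, 2↦5, 3↦3, 4↦4, 5↦3, 6↦2]  zeros at y ∈ ∅
  x = 4: [0↦4, 1↦4, 2↦5, 3↦2, 4↦4, 5↦6, 6↦3]  zeros at y ∈ ∅
  x = 5: [0↦5, 1↦0, 2↦5, 3↦1, 4↦4, 5↦2, 6↦4]  zeros at y ∈ {1}
  x = 6: [0↦6, 1↦3, 2↦5, 3↦0, 4↦4, 5↦5, 6↦5]  zeros at y ∈ {3}
Collecting zeros: affine points = {(0, 0), (1, 6), (2, 5), (5, 1), (6, 3)}.
Total count |C(F_7)_aff| = 5.


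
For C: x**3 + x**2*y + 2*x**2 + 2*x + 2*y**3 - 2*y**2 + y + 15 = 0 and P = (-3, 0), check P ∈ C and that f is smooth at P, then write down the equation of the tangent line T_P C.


Tangent line at P: 17*x + 10*y + 51 = 0.

Step 1: f(-3, 0) = 0, so P lies on C.
Step 2: partial derivatives
  f_x(x, y) = 3*x**2 + 2*x*y + 4*x + 2, f_y(x, y) = x**2 + 6*y**2 - 4*y + 1.
  f_x(P) = 17, f_y(P) = 10 (gradient nonzero, so P is smooth).
Step 3: tangent line at P: 17·(x − -3) + 10·(y − 0) = 0.
Expanding: 17*x + 10*y + 51 = 0.


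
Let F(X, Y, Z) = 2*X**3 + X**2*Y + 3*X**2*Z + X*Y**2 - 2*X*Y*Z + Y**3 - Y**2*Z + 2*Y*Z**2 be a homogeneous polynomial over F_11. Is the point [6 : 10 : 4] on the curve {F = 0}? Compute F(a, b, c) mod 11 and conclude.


F(6,10,4) ≡ 9 (mod 11); P is NOT on the curve.

Evaluate F(6, 10, 4) term-by-term (mod 11).
  2*X**3 ↦ 2·216·1·1 = 432
  X**2*Y ↦ 1·36·10·1 = 360
  3*X**2*Z ↦ 3·36·1·4 = 432
  X*Y**2 ↦ 1·6·100·1 = 600
  -2*X*Y*Z ↦ -2·6·10·4 = -480
  Y**3 ↦ 1·1·1000·1 = 1000
  -Y**2*Z ↦ -1·1·100·4 = -400
  2*Y*Z**2 ↦ 2·1·10·16 = 320
Sum: F(6, 10, 4) = (432) + (360) + (432) + (600) + (-480) + (1000) + (-400) + (320) = 2264.
Reducing mod 11: 2264 ≡ 9 (mod 11).
Since F(a, b, c) ≡ 9 ≠ 0 (mod 11), P does NOT lie on the curve.


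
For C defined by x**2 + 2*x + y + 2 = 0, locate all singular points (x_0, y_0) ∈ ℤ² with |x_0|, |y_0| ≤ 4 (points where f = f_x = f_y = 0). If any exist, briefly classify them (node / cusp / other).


No singular points in the scanned grid; C is smooth there.

Compute partial derivatives:
  f_x = 2*x + 2.
  f_y = 1.
f_y = 1 is a nonzero constant, so f_y never vanishes: no point (x, y) can satisfy f = f_x = f_y = 0. In particular no (x, y) ∈ {−4, ..., 4}² is singular; the curve is smooth.


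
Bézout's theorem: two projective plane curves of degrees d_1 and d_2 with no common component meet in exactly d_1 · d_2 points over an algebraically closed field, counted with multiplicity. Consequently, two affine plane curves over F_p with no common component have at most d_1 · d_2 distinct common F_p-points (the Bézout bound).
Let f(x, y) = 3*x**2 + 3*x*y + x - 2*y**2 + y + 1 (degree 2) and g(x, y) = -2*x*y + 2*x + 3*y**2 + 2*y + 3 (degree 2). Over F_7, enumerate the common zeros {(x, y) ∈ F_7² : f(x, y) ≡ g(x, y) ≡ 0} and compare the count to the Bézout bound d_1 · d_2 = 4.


Common zeros: ∅; count = 0; Bézout bound = 4.

deg(f) = 2, deg(g) = 2, so Bézout bound = 4.
Scan x ∈ F_7. For each x, list the y ∈ F_7 with f(x, y) ≡ 0 and those with g(x, y) ≡ 0 (mod 7); the common zeros in that column are the intersection.
  x = 0: f ≡ 0 at y ∈ {1, 3}; g ≡ 0 at y ∈ ∅; common: ∅.
  x = 1: f ≡ 0 at y ∈ {1}; g ≡ 0 at y ∈ ∅; common: ∅.
  x = 2: f ≡ 0 at y ∈ {2, 5}; g ≡ 0 at y ∈ {0, 3}; common: ∅.
  x = 3: f ≡ 0 at y ∈ ∅; g ≡ 0 at y ∈ ∅; common: ∅.
  x = 4: f ≡ 0 at y ∈ ∅; g ≡ 0 at y ∈ {4, 5}; common: ∅.
  x = 5: f ≡ 0 at y ∈ {2, 6}; g ≡ 0 at y ∈ ∅; common: ∅.
  x = 6: f ≡ 0 at y ∈ {3}; g ≡ 0 at y ∈ {2, 6}; common: ∅.
Collecting: common zeros = ∅, so the count is 0.
Comparison with the Bézout bound: 0 ≤ 4 = deg(f)·deg(g), as expected for curves with no common component (the affine F_7-count falls short of the bound because intersections may lie at infinity, over extension fields, or carry multiplicity).


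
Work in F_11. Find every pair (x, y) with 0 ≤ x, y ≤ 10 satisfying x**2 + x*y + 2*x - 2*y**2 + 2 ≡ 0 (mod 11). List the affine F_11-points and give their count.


Affine F_11-points: {(0, 1), (0, 10), (4, 6), (4, 7), (8, 1), (8, 3), (9, 3), (9, 7), (10, 6), (10, 10)}; count = 10.

For each of the 121 pairs (x, y) ∈ F_11², evaluate f(x, y) mod 11. Record the zeros.
  x = 0: [0↦2, 1↦0, 2↦5, 3↦6, 4↦3, 5↦7, 6↦7, 7↦3, 8↦6, 9↦5, 10↦0]  zeros at y ∈ {1, 10}
  x = 1: [0↦5, 1↦4, 2↦10, 3↦1, 4↦10, 5↦4, 6↦5, 7↦2, 8↦6, 9↦6, 10↦2]  zeros at y ∈ ∅
  x = 2: [0↦10, 1↦10, 2↦6, 3↦9, 4↦8, 5↦3, 6↦5, 7↦3, 8↦8, 9↦9, 10↦6]  zeros at y ∈ ∅
  x = 3: [0↦6, 1↦7, 2↦4, 3↦8, 4↦8, 5↦4, 6↦7, 7↦6, 8↦1, 9↦3, 10↦1]  zeros at y ∈ ∅
  x = 4: [0↦4, 1↦6, 2↦4, 3↦9, 4↦10, 5↦7, 6↦0, 7↦0, 8↦7, 9↦10, 10↦9]  zeros at y ∈ {6, 7}
  x = 5: [0↦4, 1↦7, 2↦6, 3↦1, 4↦3, 5↦1, 6↦6, 7↦7, 8↦4, 9↦8, 10↦8]  zeros at y ∈ ∅
  x = 6: [0↦6, 1↦10, 2↦10, 3↦6, 4↦9, 5↦8, 6↦3, 7↦5, 8↦3, 9↦8, 10↦9]  zeros at y ∈ ∅
  x = 7: [0↦10, 1↦4, 2↦5, 3↦2, 4↦6, 5↦6, 6↦2, 7↦5, 8↦4, 9↦10, 10↦1]  zeros at y ∈ ∅
  x = 8: [0↦5, 1↦0, 2↦2, 3↦0, 4↦5, 5↦6, 6↦3, 7↦7, 8↦7, 9↦3, 10↦6]  zeros at y ∈ {1, 3}
  x = 9: [0↦2, 1↦9, 2↦1, 3↦0, 4↦6, 5↦8, 6↦6, 7↦0, 8↦1, 9↦9, 10↦2]  zeros at y ∈ {3, 7}
  x = 10: [0↦1, 1↦9, 2↦2, 3↦2, 4↦9, 5↦1, 6↦0, 7↦6, 8↦8, 9↦6, 10↦0]  zeros at y ∈ {6, 10}
Collecting zeros: affine points = {(0, 1), (0, 10), (4, 6), (4, 7), (8, 1), (8, 3), (9, 3), (9, 7), (10, 6), (10, 10)}.
Total count |C(F_11)_aff| = 10.


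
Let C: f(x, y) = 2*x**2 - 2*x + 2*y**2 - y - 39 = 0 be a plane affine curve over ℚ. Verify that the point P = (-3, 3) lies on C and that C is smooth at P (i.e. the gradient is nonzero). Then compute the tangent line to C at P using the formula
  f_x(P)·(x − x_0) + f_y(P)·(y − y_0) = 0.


Tangent line at P: -14*x + 11*y - 75 = 0.

Step 1: f(-3, 3) = 0, so P lies on C.
Step 2: partial derivatives
  f_x(x, y) = 4*x - 2, f_y(x, y) = 4*y - 1.
  f_x(P) = -14, f_y(P) = 11 (gradient nonzero, so P is smooth).
Step 3: tangent line at P: -14·(x − -3) + 11·(y − 3) = 0.
Expanding: -14*x + 11*y - 75 = 0.


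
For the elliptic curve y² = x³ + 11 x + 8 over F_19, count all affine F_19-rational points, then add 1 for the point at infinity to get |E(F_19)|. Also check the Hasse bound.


Affine points = {(1, 1), (1, 18), (2, 0), (3, 7), (3, 12), (5, 6), (5, 13), (6, 9), (6, 10), (8, 0), (9, 0), (10, 4), (10, 15), (11, 4), (11, 15), (12, 5), (12, 14), (13, 7), (13, 12), (16, 9), (16, 10), (17, 4), (17, 15)}; affine count = 23; |E(F_19)| = 24.

Discriminant check: Δ ∝ 4a³ + 27b² = 4·11³ + 27·8² = 4·1331 + 27·64 ≡ 3 (mod 19). Nonzero ⇒ E is nonsingular.
For each x ∈ F_19, compute rhs = x³ + 11·x + 8 mod 19, then count y ∈ F_19 with y² ≡ rhs.
  x = 0: rhs = 8, matching y values: none (0 points).
  x = 1: rhs = 1, matching y values: 1, 18 (2 points).
  x = 2: rhs = 0, matching y values: 0 (1 points).
  x = 3: rhs = 11, matching y values: 7, 12 (2 points).
  x = 4: rhs = 2, matching y values: none (0 points).
  x = 5: rhs = 17, matching y values: 6, 13 (2 points).
  x = 6: rhs = 5, matching y values: 9, 10 (2 points).
  x = 7: rhs = 10, matching y values: none (0 points).
  x = 8: rhs = 0, matching y values: 0 (1 points).
  x = 9: rhs = 0, matching y values: 0 (1 points).
  x = 10: rhs = 16, matching y values: 4, 15 (2 points).
  x = 11: rhs = 16, matching y values: 4, 15 (2 points).
  x = 12: rhs = 6, matching y values: 5, 14 (2 points).
  x = 13: rhs = 11, matching y values: 7, 12 (2 points).
  x = 14: rhs = 18, matching y values: none (0 points).
  x = 15: rhs = 14, matching y values: none (0 points).
  x = 16: rhs = 5, matching y values: 9, 10 (2 points).
  x = 17: rhs = 16, matching y values: 4, 15 (2 points).
  x = 18: rhs = 15, matching y values: none (0 points).
Total affine count: 23.
Full point count |E(F_19)| = 23 + 1 = 24.
Hasse bound: |24 − (19+1)| = |4| = 4 ≤ 2√19 ≈ 8.7178 ✓.


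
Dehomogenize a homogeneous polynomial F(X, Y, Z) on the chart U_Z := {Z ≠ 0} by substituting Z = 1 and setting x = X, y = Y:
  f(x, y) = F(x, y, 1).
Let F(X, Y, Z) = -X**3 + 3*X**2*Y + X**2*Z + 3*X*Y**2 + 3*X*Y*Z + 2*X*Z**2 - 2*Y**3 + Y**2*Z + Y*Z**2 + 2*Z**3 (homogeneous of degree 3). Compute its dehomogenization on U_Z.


f(x, y) = -x**3 + 3*x**2*y + x**2 + 3*x*y**2 + 3*x*y + 2*x - 2*y**3 + y**2 + y + 2

On U_Z we set Z = 1. Each monomial c·X^i·Y^j·Z^k in F becomes c·x^i·y^j·1^k = c·x^i·y^j.
Substituting Z = 1: F(X, Y, 1) = -x**3 + 3*x**2*y + x**2 + 3*x*y**2 + 3*x*y + 2*x - 2*y**3 + y**2 + y + 2.
Note: deg(f) ≤ deg(F) = 3; strict inequality happens when F is divisible by Z (lost terms).


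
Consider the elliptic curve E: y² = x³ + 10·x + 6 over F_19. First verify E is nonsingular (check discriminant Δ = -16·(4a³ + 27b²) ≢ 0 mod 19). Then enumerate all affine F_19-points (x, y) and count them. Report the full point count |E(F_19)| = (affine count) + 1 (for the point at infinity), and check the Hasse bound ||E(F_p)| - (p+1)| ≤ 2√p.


Affine points = {(0, 5), (0, 14), (1, 6), (1, 13), (3, 5), (3, 14), (6, 4), (6, 15), (7, 1), (7, 18), (8, 3), (8, 16), (10, 2), (10, 17), (12, 7), (12, 12), (15, 4), (15, 15), (16, 5), (16, 14), (17, 4), (17, 15)}; affine count = 22; |E(F_19)| = 23.

Discriminant check: Δ ∝ 4a³ + 27b² = 4·10³ + 27·6² = 4·1000 + 27·36 ≡ 13 (mod 19). Nonzero ⇒ E is nonsingular.
For each x ∈ F_19, compute rhs = x³ + 10·x + 6 mod 19, then count y ∈ F_19 with y² ≡ rhs.
  x = 0: rhs = 6, matching y values: 5, 14 (2 points).
  x = 1: rhs = 17, matching y values: 6, 13 (2 points).
  x = 2: rhs = 15, matching y values: none (0 points).
  x = 3: rhs = 6, matching y values: 5, 14 (2 points).
  x = 4: rhs = 15, matching y values: none (0 points).
  x = 5: rhs = 10, matching y values: none (0 points).
  x = 6: rhs = 16, matching y values: 4, 15 (2 points).
  x = 7: rhs = 1, matching y values: 1, 18 (2 points).
  x = 8: rhs = 9, matching y values: 3, 16 (2 points).
  x = 9: rhs = 8, matching y values: none (0 points).
  x = 10: rhs = 4, matching y values: 2, 17 (2 points).
  x = 11: rhs = 3, matching y values: none (0 points).
  x = 12: rhs = 11, matching y values: 7, 12 (2 points).
  x = 13: rhs = 15, matching y values: none (0 points).
  x = 14: rhs = 2, matching y values: none (0 points).
  x = 15: rhs = 16, matching y values: 4, 15 (2 points).
  x = 16: rhs = 6, matching y values: 5, 14 (2 points).
  x = 17: rhs = 16, matching y values: 4, 15 (2 points).
  x = 18: rhs = 14, matching y values: none (0 points).
Total affine count: 22.
Full point count |E(F_19)| = 22 + 1 = 23.
Hasse bound: |23 − (19+1)| = |3| = 3 ≤ 2√19 ≈ 8.7178 ✓.


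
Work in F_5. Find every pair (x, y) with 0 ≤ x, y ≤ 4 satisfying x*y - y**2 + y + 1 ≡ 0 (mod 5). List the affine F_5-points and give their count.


Affine F_5-points: {(0, 3), (3, 2), (4, 1), (4, 4)}; count = 4.

For each of the 25 pairs (x, y) ∈ F_5², evaluate f(x, y) mod 5. Record the zeros.
  x = 0: [0↦1, 1↦1, 2↦4, 3↦0, 4↦4]  zeros at y ∈ {3}
  x = 1: [0↦1, 1↦2, 2↦1, 3↦3, 4↦3]  zeros at y ∈ ∅
  x = 2: [0↦1, 1↦3, 2↦3, 3↦1, 4↦2]  zeros at y ∈ ∅
  x = 3: [0↦1, 1↦4, 2↦0, 3↦4, 4↦1]  zeros at y ∈ {2}
  x = 4: [0↦1, 1↦0, 2↦2, 3↦2, 4↦0]  zeros at y ∈ {1, 4}
Collecting zeros: affine points = {(0, 3), (3, 2), (4, 1), (4, 4)}.
Total count |C(F_5)_aff| = 4.


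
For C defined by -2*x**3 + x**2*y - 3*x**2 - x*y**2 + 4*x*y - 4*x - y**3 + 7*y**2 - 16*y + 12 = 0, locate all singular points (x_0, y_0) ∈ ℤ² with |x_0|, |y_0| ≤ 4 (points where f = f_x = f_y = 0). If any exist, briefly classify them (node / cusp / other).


Singular points: {(0, 2)}; classification: node.

Compute partial derivatives:
  f_x = -6*x**2 + 2*x*y - 6*x - y**2 + 4*y - 4.
  f_y = x**2 - 2*x*y + 4*x - 3*y**2 + 14*y - 16.
Scan x_0 ∈ {−4, ..., 4}. For each x_0, f_y(x_0, y) is a polynomial in y; find its integer roots y ∈ {−4, ..., 4}, then test f_x and f at those candidates.
  x = -4: f_y(-4, y) = -3*y**2 + 22*y - 16; no integer root y with |y| ≤ 4.
  x = -3: f_y(-3, y) = -3*y**2 + 20*y - 19; no integer root y with |y| ≤ 4.
  x = -2: f_y(-2, y) = -3*y**2 + 18*y - 20; no integer root y with |y| ≤ 4.
  x = -1: f_y(-1, y) = -3*y**2 + 16*y - 19; no integer root y with |y| ≤ 4.
  x = 0: f_y(0, y) = -3*y**2 + 14*y - 16; vanishes at y ∈ {2}. (0, 2): f_x = 0, f = 0 — SINGULAR.
  x = 1: f_y(1, y) = -3*y**2 + 12*y - 11; no integer root y with |y| ≤ 4.
  x = 2: f_y(2, y) = -3*y**2 + 10*y - 4; no integer root y with |y| ≤ 4.
  x = 3: f_y(3, y) = -3*y**2 + 8*y + 5; no integer root y with |y| ≤ 4.
  x = 4: f_y(4, y) = -3*y**2 + 6*y + 16; no integer root y with |y| ≤ 4.
Only singular point on the grid: (0, 2).
Classify: substitute x = 0 + u, y = 2 + v and expand: f = -2*u**3 + u**2*v - u**2 - u*v**2 - v**3 + v**2.
No constant or linear terms (consistent with a singular point). Quadratic part: -u**2 + v**2. Cubic part: -2*u**3 + u**2*v - u*v**2 - v**3.
The quadratic part v**2 - u**2 = (v − u)(v + u) splits into two distinct linear factors, so there are two distinct tangent lines y − 2 = ±(x − 0) — this is a node (ordinary double point).
Classification: node.


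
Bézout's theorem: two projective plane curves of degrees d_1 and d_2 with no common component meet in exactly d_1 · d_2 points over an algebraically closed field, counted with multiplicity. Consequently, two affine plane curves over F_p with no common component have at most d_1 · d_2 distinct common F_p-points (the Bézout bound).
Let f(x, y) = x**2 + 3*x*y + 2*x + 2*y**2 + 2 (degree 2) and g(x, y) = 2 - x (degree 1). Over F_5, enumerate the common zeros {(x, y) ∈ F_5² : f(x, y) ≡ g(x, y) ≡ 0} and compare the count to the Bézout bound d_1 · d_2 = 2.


Common zeros: {(2, 0), (2, 2)}; count = 2; Bézout bound = 2.

deg(f) = 2, deg(g) = 1, so Bézout bound = 2.
Scan x ∈ F_5. For each x, list the y ∈ F_5 with f(x, y) ≡ 0 and those with g(x, y) ≡ 0 (mod 5); the common zeros in that column are the intersection.
  x = 0: f ≡ 0 at y ∈ {2, 3}; g ≡ 0 at y ∈ ∅; common: ∅.
  x = 1: f ≡ 0 at y ∈ {0, 1}; g ≡ 0 at y ∈ ∅; common: ∅.
  x = 2: f ≡ 0 at y ∈ {0, 2}; g ≡ 0 at y ∈ {0, 1, 2, 3, 4}; common: {0, 2}.
  x = 3: f ≡ 0 at y ∈ {4}; g ≡ 0 at y ∈ ∅; common: ∅.
  x = 4: f ≡ 0 at y ∈ {1, 3}; g ≡ 0 at y ∈ ∅; common: ∅.
Collecting: common zeros = {(2, 0), (2, 2)}, so the count is 2.
Comparison with the Bézout bound: 2 ≤ 2 = deg(f)·deg(g), as expected for curves with no common component (the bound is attained).


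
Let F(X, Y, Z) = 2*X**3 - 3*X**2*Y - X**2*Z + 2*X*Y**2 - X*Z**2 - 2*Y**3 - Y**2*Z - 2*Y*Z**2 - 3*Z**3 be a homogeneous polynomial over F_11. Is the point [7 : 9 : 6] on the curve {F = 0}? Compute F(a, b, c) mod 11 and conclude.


F(7,9,6) ≡ 0 (mod 11); P is on the curve.

Evaluate F(7, 9, 6) term-by-term (mod 11).
  2*X**3 ↦ 2·343·1·1 = 686
  -3*X**2*Y ↦ -3·49·9·1 = -1323
  -X**2*Z ↦ -1·49·1·6 = -294
  2*X*Y**2 ↦ 2·7·81·1 = 1134
  -X*Z**2 ↦ -1·7·1·36 = -252
  -2*Y**3 ↦ -2·1·729·1 = -1458
  -Y**2*Z ↦ -1·1·81·6 = -486
  -2*Y*Z**2 ↦ -2·1·9·36 = -648
  -3*Z**3 ↦ -3·1·1·216 = -648
Sum: F(7, 9, 6) = (686) + (-1323) + (-294) + (1134) + (-252) + (-1458) + (-486) + (-648) + (-648) = -3289.
Reducing mod 11: -3289 ≡ 0 (mod 11).
Since F(a, b, c) ≡ 0 (mod 11), P lies on the curve.
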